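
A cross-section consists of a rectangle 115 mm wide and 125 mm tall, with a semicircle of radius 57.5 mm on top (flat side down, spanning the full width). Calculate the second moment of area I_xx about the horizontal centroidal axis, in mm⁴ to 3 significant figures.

Treat the section as a set of non-overlapping primitives; coordinates are from the bounding-box lower-left.
Rectangular body: 115 × 125, A = 14 375 mm², y = 62.5 mm, Ī = 18 717 448 mm⁴.
Semicircular cap: semicircle r = 57.5, A = 5193.4 mm², y = 149.4 mm, Ī = 1 199 785 mm⁴.
Centroid: ȳ = ΣA·y / ΣA = 85.564 mm.
Transfer each piece to the horizontal centroidal axis using Ī + A·d² with d = y − 85.564:
  rectangular body: d = -23.064 mm → contributes +26 364 313 mm⁴
  semicircular cap: d = 63.84 mm → contributes +22 365 636 mm⁴
Total I = 48 729 950 mm⁴.

I_xx ≈ 4.87 × 10⁷ mm⁴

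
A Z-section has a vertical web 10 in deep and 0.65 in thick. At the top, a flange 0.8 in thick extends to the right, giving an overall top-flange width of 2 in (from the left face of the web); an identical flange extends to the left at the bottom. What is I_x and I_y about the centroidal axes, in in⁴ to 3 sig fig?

Treat the section as a set of non-overlapping primitives; coordinates are from the bounding-box lower-left.
Web: 0.65 × 10, A = 6.5 in², y = 5 in, Ī = 54.167 in⁴.
Top flange (beyond web): 1.35 × 0.8, A = 1.08 in², y = 9.6 in, Ī = 0.0576 in⁴.
Bottom flange (beyond web): 1.35 × 0.8, A = 1.08 in², y = 0.4 in, Ī = 0.0576 in⁴.
Centroid: ȳ = ΣA·y / ΣA = 5 in.
Transfer each piece to the centroidal x-axis using Ī + A·d² with d = y − 5:
  web: d = 0 in → contributes +54.167 in⁴
  top flange (beyond web): d = 4.6 in → contributes +22.91 in⁴
  bottom flange (beyond web): d = -4.6 in → contributes +22.91 in⁴
Total I = 99.987 in⁴.
For the y-axis: x̄ = 1.675 in.
Repeating about the centroidal y-axis gives I_y = 2.7169 in⁴.

I_x ≈ 100 in⁴, I_y ≈ 2.72 in⁴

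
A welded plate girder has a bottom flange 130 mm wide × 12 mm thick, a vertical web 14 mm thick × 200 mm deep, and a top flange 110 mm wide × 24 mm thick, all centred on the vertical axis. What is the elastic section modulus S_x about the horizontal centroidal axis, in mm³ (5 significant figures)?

Decompose the section into non-overlapping parts with the origin at the bottom-left of its bounding rectangle.
Bottom plate: 130 × 12, A = 1 560 mm², y = 6 mm, Ī = 18 720 mm⁴.
Web plate: 14 × 200, A = 2 800 mm², y = 112 mm, Ī = 9 333 333 mm⁴.
Top plate: 110 × 24, A = 2 640 mm², y = 224 mm, Ī = 126 720 mm⁴.
Centroid: ȳ = ΣA·y / ΣA = 130.6171 mm.
Transfer each piece to the horizontal centroidal axis using Ī + A·d² with d = y − 130.6171:
  bottom plate: d = -124.6171 mm → contributes +24 244 634 mm⁴
  web plate: d = -18.61714 mm → contributes +10 303 808 mm⁴
  top plate: d = 93.38286 mm → contributes +23 148 465 mm⁴
Total I = 57 696 907 mm⁴.
Extreme fibre distance c = 130.6171 mm; S = I/c = 441725.4 mm³.

S_x ≈ 4.4173 × 10⁵ mm³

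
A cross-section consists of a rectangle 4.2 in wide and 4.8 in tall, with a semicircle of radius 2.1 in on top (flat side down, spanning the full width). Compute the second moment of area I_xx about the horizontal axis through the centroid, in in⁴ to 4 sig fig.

I_xx ≈ 96.69 in⁴

Treat the section as a set of non-overlapping primitives; coordinates are from the bounding-box lower-left.
Rectangular body: 4.2 × 4.8, A = 20.16 in², y = 2.4 in, Ī = 38.7072 in⁴.
Semicircular cap: semicircle r = 2.1, A = 6.92721 in², y = 5.69127 in, Ī = 2.13456 in⁴.
Centroid: ȳ = ΣA·y / ΣA = 3.2417 in.
Transfer each piece to the horizontal axis through the centroid using Ī + A·d² with d = y − 3.2417:
  rectangular body: d = -0.8417 in → contributes +52.9897 in⁴
  semicircular cap: d = 2.44957 in → contributes +43.7005 in⁴
Total I = 96.6902 in⁴.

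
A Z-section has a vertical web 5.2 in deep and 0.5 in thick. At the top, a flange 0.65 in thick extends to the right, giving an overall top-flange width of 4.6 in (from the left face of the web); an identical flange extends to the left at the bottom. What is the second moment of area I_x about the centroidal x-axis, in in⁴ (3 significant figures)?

Treat the section as a set of non-overlapping primitives; coordinates are from the bounding-box lower-left.
Web: 0.5 × 5.2, A = 2.6 in², y = 2.6 in, Ī = 5.8587 in⁴.
Top flange (beyond web): 4.1 × 0.65, A = 2.665 in², y = 4.875 in, Ī = 0.09383 in⁴.
Bottom flange (beyond web): 4.1 × 0.65, A = 2.665 in², y = 0.325 in, Ī = 0.09383 in⁴.
Centroid: ȳ = ΣA·y / ΣA = 2.6 in.
Transfer each piece to the centroidal x-axis using Ī + A·d² with d = y − 2.6:
  web: d = 0 in → contributes +5.8587 in⁴
  top flange (beyond web): d = 2.275 in → contributes +13.887 in⁴
  bottom flange (beyond web): d = -2.275 in → contributes +13.887 in⁴
Total I = 33.632 in⁴.

I_x ≈ 33.6 in⁴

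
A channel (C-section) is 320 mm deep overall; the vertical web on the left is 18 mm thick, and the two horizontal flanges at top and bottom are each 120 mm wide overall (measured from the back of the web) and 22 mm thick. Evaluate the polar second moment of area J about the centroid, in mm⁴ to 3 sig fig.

J ≈ 1.62 × 10⁸ mm⁴

Treat the section as a set of non-overlapping primitives; coordinates are from the bounding-box lower-left.
Web: 18 × 320, A = 5 760 mm², y = 160 mm, Ī = 49 152 000 mm⁴.
Top flange (beyond web): 102 × 22, A = 2 244 mm², y = 309 mm, Ī = 90 508 mm⁴.
Bottom flange (beyond web): 102 × 22, A = 2 244 mm², y = 11 mm, Ī = 90 508 mm⁴.
By symmetry the centroid is at mid-height, ȳ = 160 mm.
Transfer each piece to the centroidal x-axis using Ī + A·d² with d = y − 160:
  web: d = 0 mm → contributes +49 152 000 mm⁴
  top flange (beyond web): d = 149 mm → contributes +49 909 552 mm⁴
  bottom flange (beyond web): d = -149 mm → contributes +49 909 552 mm⁴
Total I = 148 971 104 mm⁴.
For the y-axis: x̄ = 35.276 mm.
Repeating about the centroidal y-axis gives I_y = 13 127 721 mm⁴.
Polar second moment: J = I_x + I_y = 162 098 825 mm⁴.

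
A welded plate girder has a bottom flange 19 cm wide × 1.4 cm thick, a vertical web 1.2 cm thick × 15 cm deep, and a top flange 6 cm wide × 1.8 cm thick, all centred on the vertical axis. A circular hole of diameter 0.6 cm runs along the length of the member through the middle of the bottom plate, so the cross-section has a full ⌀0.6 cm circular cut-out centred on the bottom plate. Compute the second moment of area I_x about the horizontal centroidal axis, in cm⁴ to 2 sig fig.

Break the section into simple shapes (no overlaps), measuring from the bottom-left corner of the bounding box.
Bottom plate: 19 × 1.4, A = 26.6 cm², y = 0.7 cm, Ī = 4.345 cm⁴.
Web plate: 1.2 × 15, A = 18 cm², y = 8.9 cm, Ī = 337.5 cm⁴.
Top plate: 6 × 1.8, A = 10.8 cm², y = 17.3 cm, Ī = 2.916 cm⁴.
Hole (subtracted): ⌀0.6, A = 0.2827 cm², y = 0.7 cm, Ī = 0.006362 cm⁴.
Centroid: ȳ = ΣA·y / ΣA = 6.631 cm.
Transfer each piece to the horizontal centroidal axis using Ī + A·d² with d = y − 6.631:
  bottom plate: d = -5.931 cm → contributes +939.9 cm⁴
  web plate: d = 2.269 cm → contributes +430.2 cm⁴
  top plate: d = 10.67 cm → contributes +1 232 cm⁴
  hole: d = -5.931 cm → contributes −9.951 cm⁴
Total I = 2 593 cm⁴.

I_x ≈ 2600 cm⁴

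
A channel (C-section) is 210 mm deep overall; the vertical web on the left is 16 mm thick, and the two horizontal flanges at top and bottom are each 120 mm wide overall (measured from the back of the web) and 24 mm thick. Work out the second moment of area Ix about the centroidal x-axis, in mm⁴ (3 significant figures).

Break the section into simple shapes (no overlaps), measuring from the bottom-left corner of the bounding box.
Web: 16 × 210, A = 3 360 mm², y = 105 mm, Ī = 12 348 000 mm⁴.
Top flange (beyond web): 104 × 24, A = 2 496 mm², y = 198 mm, Ī = 119 808 mm⁴.
Bottom flange (beyond web): 104 × 24, A = 2 496 mm², y = 12 mm, Ī = 119 808 mm⁴.
By symmetry the centroid is at mid-height, ȳ = 105 mm.
Transfer each piece to the centroidal x-axis using Ī + A·d² with d = y − 105:
  web: d = 0 mm → contributes +12 348 000 mm⁴
  top flange (beyond web): d = 93 mm → contributes +21 707 712 mm⁴
  bottom flange (beyond web): d = -93 mm → contributes +21 707 712 mm⁴
Total I = 55 763 424 mm⁴.

Ix ≈ 5.58 × 10⁷ mm⁴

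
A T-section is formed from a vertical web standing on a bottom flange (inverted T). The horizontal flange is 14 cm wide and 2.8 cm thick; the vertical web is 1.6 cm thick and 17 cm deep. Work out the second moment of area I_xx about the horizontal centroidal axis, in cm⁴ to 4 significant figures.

Break the section into simple shapes (no overlaps), measuring from the bottom-left corner of the bounding box.
Flange: 14 × 2.8, A = 39.2 cm², y = 1.4 cm, Ī = 25.6107 cm⁴.
Web: 1.6 × 17, A = 27.2 cm², y = 11.3 cm, Ī = 655.067 cm⁴.
Centroid: ȳ = ΣA·y / ΣA = 5.45542 cm.
Transfer each piece to the horizontal centroidal axis using Ī + A·d² with d = y − 5.45542:
  flange: d = -4.05542 cm → contributes +670.311 cm⁴
  web: d = 5.84458 cm → contributes +1584.19 cm⁴
Total I = 2254.51 cm⁴.

I_xx ≈ 2255 cm⁴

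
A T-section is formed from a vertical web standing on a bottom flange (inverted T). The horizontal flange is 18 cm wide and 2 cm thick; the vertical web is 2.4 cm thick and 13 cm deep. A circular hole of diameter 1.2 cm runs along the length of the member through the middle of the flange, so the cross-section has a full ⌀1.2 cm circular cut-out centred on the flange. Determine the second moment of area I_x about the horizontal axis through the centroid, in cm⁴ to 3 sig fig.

I_x ≈ 1380 cm⁴

Treat the section as a set of non-overlapping primitives; coordinates are from the bounding-box lower-left.
Flange: 18 × 2, A = 36 cm², y = 1 cm, Ī = 12 cm⁴.
Web: 2.4 × 13, A = 31.2 cm², y = 8.5 cm, Ī = 439.4 cm⁴.
Hole (subtracted): ⌀1.2, A = 1.131 cm², y = 1 cm, Ī = 0.10179 cm⁴.
Centroid: ȳ = ΣA·y / ΣA = 4.5418 cm.
Transfer each piece to the horizontal axis through the centroid using Ī + A·d² with d = y − 4.5418:
  flange: d = -3.5418 cm → contributes +463.58 cm⁴
  web: d = 3.9582 cm → contributes +928.23 cm⁴
  hole: d = -3.5418 cm → contributes −14.289 cm⁴
Total I = 1377.5 cm⁴.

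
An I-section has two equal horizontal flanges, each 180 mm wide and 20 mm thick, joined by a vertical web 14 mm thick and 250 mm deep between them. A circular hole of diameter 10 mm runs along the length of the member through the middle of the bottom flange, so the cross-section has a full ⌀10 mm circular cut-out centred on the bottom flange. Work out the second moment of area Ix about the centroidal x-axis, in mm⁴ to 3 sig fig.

Treat the section as a set of non-overlapping primitives; coordinates are from the bounding-box lower-left.
Bottom flange: 180 × 20, A = 3 600 mm², y = 10 mm, Ī = 120 000 mm⁴.
Web: 14 × 250, A = 3 500 mm², y = 145 mm, Ī = 18 229 167 mm⁴.
Top flange: 180 × 20, A = 3 600 mm², y = 280 mm, Ī = 120 000 mm⁴.
Hole (subtracted): ⌀10, A = 78.54 mm², y = 10 mm, Ī = 490.87 mm⁴.
Centroid: ȳ = ΣA·y / ΣA = 146 mm.
Transfer each piece to the centroidal x-axis using Ī + A·d² with d = y − 146:
  bottom flange: d = -136 mm → contributes +66 703 887 mm⁴
  web: d = -0.99825 mm → contributes +18 232 654 mm⁴
  top flange: d = 134 mm → contributes +64 763 288 mm⁴
  hole: d = -136 mm → contributes −1 453 126 mm⁴
Total I = 148 246 703 mm⁴.

Ix ≈ 1.48 × 10⁸ mm⁴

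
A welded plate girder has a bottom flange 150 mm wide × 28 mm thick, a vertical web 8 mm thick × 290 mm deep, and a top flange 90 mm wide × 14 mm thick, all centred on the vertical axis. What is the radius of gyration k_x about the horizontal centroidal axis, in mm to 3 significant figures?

k_x ≈ 126 mm

Break the section into simple shapes (no overlaps), measuring from the bottom-left corner of the bounding box.
Bottom plate: 150 × 28, A = 4 200 mm², y = 14 mm, Ī = 274 400 mm⁴.
Web plate: 8 × 290, A = 2 320 mm², y = 173 mm, Ī = 16 259 333 mm⁴.
Top plate: 90 × 14, A = 1 260 mm², y = 325 mm, Ī = 20 580 mm⁴.
Centroid: ȳ = ΣA·y / ΣA = 111.78 mm.
Transfer each piece to the horizontal centroidal axis using Ī + A·d² with d = y − 111.78:
  bottom plate: d = -97.781 mm → contributes +40 431 524 mm⁴
  web plate: d = 61.219 mm → contributes +24 954 011 mm⁴
  top plate: d = 213.22 mm → contributes +57 302 867 mm⁴
Total I = 122 688 402 mm⁴.
Radius of gyration: k = √(I/A) = √(122 688 402 / 7 780) = 125.58 mm.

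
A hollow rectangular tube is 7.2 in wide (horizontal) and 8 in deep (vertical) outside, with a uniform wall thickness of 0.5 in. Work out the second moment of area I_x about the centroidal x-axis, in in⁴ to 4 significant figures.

Break the section into simple shapes (no overlaps), measuring from the bottom-left corner of the bounding box.
Outer rectangle: 7.2 × 8, A = 57.6 in², y = 4 in, Ī = 307.2 in⁴.
Inner void (subtracted): 6.2 × 7, A = 43.4 in², y = 4 in, Ī = 177.217 in⁴.
By symmetry the centroid is at mid-height, ȳ = 4 in.
All pieces are centred on the centroidal x-axis, so I = ΣĪ (holes subtracted) = 129.983 in⁴.

I_x ≈ 130.0 in⁴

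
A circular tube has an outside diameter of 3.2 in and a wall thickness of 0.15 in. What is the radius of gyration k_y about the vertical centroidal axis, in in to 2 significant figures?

Decompose the section into non-overlapping parts with the origin at the bottom-left of its bounding rectangle.
Outer circle: ⌀3.2, A = 8.042 in², x = 1.6 in, Ī = 5.147 in⁴.
Bore (subtracted): ⌀2.9, A = 6.605 in², x = 1.6 in, Ī = 3.472 in⁴.
By symmetry the centroid is at mid-width, x̄ = 1.6 in.
All pieces are centred on the vertical centroidal axis, so I = ΣĪ (holes subtracted) = 1.675 in⁴.
Radius of gyration: k = √(I/A) = √(1.675 / 1.437) = 1.08 in.

k_y ≈ 1.1 in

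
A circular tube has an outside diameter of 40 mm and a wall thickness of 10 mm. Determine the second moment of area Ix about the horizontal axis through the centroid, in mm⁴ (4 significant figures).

Ix ≈ 1.178 × 10⁵ mm⁴

Split into non-overlapping primitives; take the origin at the lower-left of the bounding box.
Outer circle: ⌀40, A = 1256.64 mm², y = 20 mm, Ī = 125 664 mm⁴.
Bore (subtracted): ⌀20, A = 314.159 mm², y = 20 mm, Ī = 7853.98 mm⁴.
By symmetry the centroid is at mid-height, ȳ = 20 mm.
All pieces are centred on the horizontal axis through the centroid, so I = ΣĪ (holes subtracted) = 117 810 mm⁴.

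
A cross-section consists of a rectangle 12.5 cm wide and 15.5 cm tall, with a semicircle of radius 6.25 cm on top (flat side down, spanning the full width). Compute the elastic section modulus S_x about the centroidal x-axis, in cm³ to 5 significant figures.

S_x ≈ 790.52 cm³

Break the section into simple shapes (no overlaps), measuring from the bottom-left corner of the bounding box.
Rectangular body: 12.5 × 15.5, A = 193.75 cm², y = 7.75 cm, Ī = 3879.036 cm⁴.
Semicircular cap: semicircle r = 6.25, A = 61.35923 cm², y = 18.15258 cm, Ī = 167.4758 cm⁴.
Centroid: ȳ = ΣA·y / ΣA = 10.25204 cm.
Transfer each piece to the centroidal x-axis using Ī + A·d² with d = y − 10.25204:
  rectangular body: d = -2.502044 cm → contributes +5091.955 cm⁴
  semicircular cap: d = 7.900539 cm → contributes +3997.428 cm⁴
Total I = 9089.382 cm⁴.
Extreme fibre distance c = 11.49796 cm; S = I/c = 790.5216 cm³.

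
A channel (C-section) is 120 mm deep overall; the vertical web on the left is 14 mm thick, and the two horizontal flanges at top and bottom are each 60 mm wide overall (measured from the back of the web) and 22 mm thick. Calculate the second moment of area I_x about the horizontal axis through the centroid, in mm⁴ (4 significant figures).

Break the section into simple shapes (no overlaps), measuring from the bottom-left corner of the bounding box.
Web: 14 × 120, A = 1 680 mm², y = 60 mm, Ī = 2 016 000 mm⁴.
Top flange (beyond web): 46 × 22, A = 1 012 mm², y = 109 mm, Ī = 40817.3 mm⁴.
Bottom flange (beyond web): 46 × 22, A = 1 012 mm², y = 11 mm, Ī = 40817.3 mm⁴.
By symmetry the centroid is at mid-height, ȳ = 60 mm.
Transfer each piece to the horizontal axis through the centroid using Ī + A·d² with d = y − 60:
  web: d = 0 mm → contributes +2 016 000 mm⁴
  top flange (beyond web): d = 49 mm → contributes +2 470 629 mm⁴
  bottom flange (beyond web): d = -49 mm → contributes +2 470 629 mm⁴
Total I = 6 957 259 mm⁴.

I_x ≈ 6.957 × 10⁶ mm⁴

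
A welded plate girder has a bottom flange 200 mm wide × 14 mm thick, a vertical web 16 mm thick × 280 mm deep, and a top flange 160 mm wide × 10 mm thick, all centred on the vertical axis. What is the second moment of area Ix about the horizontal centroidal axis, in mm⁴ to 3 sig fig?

Treat the section as a set of non-overlapping primitives; coordinates are from the bounding-box lower-left.
Bottom plate: 200 × 14, A = 2 800 mm², y = 7 mm, Ī = 45 733 mm⁴.
Web plate: 16 × 280, A = 4 480 mm², y = 154 mm, Ī = 29 269 333 mm⁴.
Top plate: 160 × 10, A = 1 600 mm², y = 299 mm, Ī = 13 333 mm⁴.
Centroid: ȳ = ΣA·y / ΣA = 133.77 mm.
Transfer each piece to the horizontal centroidal axis using Ī + A·d² with d = y − 133.77:
  bottom plate: d = -126.77 mm → contributes +45 046 895 mm⁴
  web plate: d = 20.225 mm → contributes +31 101 921 mm⁴
  top plate: d = 165.23 mm → contributes +43 692 333 mm⁴
Total I = 119 841 150 mm⁴.

Ix ≈ 1.20 × 10⁸ mm⁴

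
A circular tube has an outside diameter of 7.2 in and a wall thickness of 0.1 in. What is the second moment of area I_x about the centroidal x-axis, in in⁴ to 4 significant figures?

Split into non-overlapping primitives; take the origin at the lower-left of the bounding box.
Outer circle: ⌀7.2, A = 40.715 in², y = 3.6 in, Ī = 131.917 in⁴.
Bore (subtracted): ⌀7, A = 38.4845 in², y = 3.6 in, Ī = 117.859 in⁴.
By symmetry the centroid is at mid-height, ȳ = 3.6 in.
All pieces are centred on the centroidal x-axis, so I = ΣĪ (holes subtracted) = 14.0579 in⁴.

I_x ≈ 14.06 in⁴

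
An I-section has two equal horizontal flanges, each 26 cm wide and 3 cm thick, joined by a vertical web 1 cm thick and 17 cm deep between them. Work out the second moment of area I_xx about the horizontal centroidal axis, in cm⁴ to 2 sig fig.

I_xx ≈ 1.6 × 10⁴ cm⁴

Break the section into simple shapes (no overlaps), measuring from the bottom-left corner of the bounding box.
Bottom flange: 26 × 3, A = 78 cm², y = 1.5 cm, Ī = 58.5 cm⁴.
Web: 1 × 17, A = 17 cm², y = 11.5 cm, Ī = 409.4 cm⁴.
Top flange: 26 × 3, A = 78 cm², y = 21.5 cm, Ī = 58.5 cm⁴.
By symmetry the centroid is at mid-height, ȳ = 11.5 cm.
Transfer each piece to the horizontal centroidal axis using Ī + A·d² with d = y − 11.5:
  bottom flange: d = -10 cm → contributes +7 859 cm⁴
  web: d = 0 cm → contributes +409.4 cm⁴
  top flange: d = 10 cm → contributes +7 859 cm⁴
Total I = 16 126 cm⁴.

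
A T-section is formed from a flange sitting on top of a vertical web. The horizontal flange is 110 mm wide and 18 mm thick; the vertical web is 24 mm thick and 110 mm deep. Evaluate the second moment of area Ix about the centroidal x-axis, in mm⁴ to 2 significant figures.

Break the section into simple shapes (no overlaps), measuring from the bottom-left corner of the bounding box.
Flange: 110 × 18, A = 1 980 mm², y = 119 mm, Ī = 53 460 mm⁴.
Web: 24 × 110, A = 2 640 mm², y = 55 mm, Ī = 2 662 000 mm⁴.
Centroid: ȳ = ΣA·y / ΣA = 82.43 mm.
Transfer each piece to the centroidal x-axis using Ī + A·d² with d = y − 82.43:
  flange: d = 36.57 mm → contributes +2 701 649 mm⁴
  web: d = -27.43 mm → contributes +4 648 142 mm⁴
Total I = 7 349 791 mm⁴.

Ix ≈ 7.3 × 10⁶ mm⁴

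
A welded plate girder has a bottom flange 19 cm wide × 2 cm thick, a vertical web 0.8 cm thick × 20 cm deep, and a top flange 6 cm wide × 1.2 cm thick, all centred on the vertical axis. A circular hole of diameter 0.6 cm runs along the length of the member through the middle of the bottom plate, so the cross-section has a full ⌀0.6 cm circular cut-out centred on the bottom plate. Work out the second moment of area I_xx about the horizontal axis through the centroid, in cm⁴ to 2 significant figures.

Decompose the section into non-overlapping parts with the origin at the bottom-left of its bounding rectangle.
Bottom plate: 19 × 2, A = 38 cm², y = 1 cm, Ī = 12.67 cm⁴.
Web plate: 0.8 × 20, A = 16 cm², y = 12 cm, Ī = 533.3 cm⁴.
Top plate: 6 × 1.2, A = 7.2 cm², y = 22.6 cm, Ī = 0.864 cm⁴.
Hole (subtracted): ⌀0.6, A = 0.2827 cm², y = 1 cm, Ī = 0.006362 cm⁴.
Centroid: ȳ = ΣA·y / ΣA = 6.442 cm.
Transfer each piece to the horizontal axis through the centroid using Ī + A·d² with d = y − 6.442:
  bottom plate: d = -5.442 cm → contributes +1 138 cm⁴
  web plate: d = 5.558 cm → contributes +1 028 cm⁴
  top plate: d = 16.16 cm → contributes +1 881 cm⁴
  hole: d = -5.442 cm → contributes −8.38 cm⁴
Total I = 4 038 cm⁴.

I_xx ≈ 4000 cm⁴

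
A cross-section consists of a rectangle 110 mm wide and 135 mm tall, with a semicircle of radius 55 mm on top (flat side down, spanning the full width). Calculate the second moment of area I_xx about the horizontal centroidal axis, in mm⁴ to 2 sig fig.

I_xx ≈ 5.3 × 10⁷ mm⁴

Break the section into simple shapes (no overlaps), measuring from the bottom-left corner of the bounding box.
Rectangular body: 110 × 135, A = 14 850 mm², y = 67.5 mm, Ī = 22 553 438 mm⁴.
Semicircular cap: semicircle r = 55, A = 4 752 mm², y = 158.3 mm, Ī = 1 004 345 mm⁴.
Centroid: ȳ = ΣA·y / ΣA = 89.52 mm.
Transfer each piece to the horizontal centroidal axis using Ī + A·d² with d = y − 89.52:
  rectangular body: d = -22.02 mm → contributes +29 754 749 mm⁴
  semicircular cap: d = 68.82 mm → contributes +23 510 060 mm⁴
Total I = 53 264 809 mm⁴.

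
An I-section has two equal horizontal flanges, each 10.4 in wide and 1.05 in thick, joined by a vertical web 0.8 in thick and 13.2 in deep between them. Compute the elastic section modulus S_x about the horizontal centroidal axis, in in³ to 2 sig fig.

Decompose the section into non-overlapping parts with the origin at the bottom-left of its bounding rectangle.
Bottom flange: 10.4 × 1.05, A = 10.92 in², y = 0.525 in, Ī = 1.003 in⁴.
Web: 0.8 × 13.2, A = 10.56 in², y = 7.65 in, Ī = 153.3 in⁴.
Top flange: 10.4 × 1.05, A = 10.92 in², y = 14.78 in, Ī = 1.003 in⁴.
By symmetry the centroid is at mid-height, ȳ = 7.65 in.
Transfer each piece to the horizontal centroidal axis using Ī + A·d² with d = y − 7.65:
  bottom flange: d = -7.125 in → contributes +555.4 in⁴
  web: d = 0 in → contributes +153.3 in⁴
  top flange: d = 7.125 in → contributes +555.4 in⁴
Total I = 1 264 in⁴.
Extreme fibre distance c = 7.65 in; S = I/c = 165.2 in³.

S_x ≈ 170 in³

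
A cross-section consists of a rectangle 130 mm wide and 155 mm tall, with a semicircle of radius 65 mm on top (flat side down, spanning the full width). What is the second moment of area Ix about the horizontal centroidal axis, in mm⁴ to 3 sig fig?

Ix ≈ 9.74 × 10⁷ mm⁴

Decompose the section into non-overlapping parts with the origin at the bottom-left of its bounding rectangle.
Rectangular body: 130 × 155, A = 20 150 mm², y = 77.5 mm, Ī = 40 341 979 mm⁴.
Semicircular cap: semicircle r = 65, A = 6636.6 mm², y = 182.59 mm, Ī = 1 959 230 mm⁴.
Centroid: ȳ = ΣA·y / ΣA = 103.54 mm.
Transfer each piece to the horizontal centroidal axis using Ī + A·d² with d = y − 103.54:
  rectangular body: d = -26.036 mm → contributes +54 001 309 mm⁴
  semicircular cap: d = 79.051 mm → contributes +43 431 504 mm⁴
Total I = 97 432 812 mm⁴.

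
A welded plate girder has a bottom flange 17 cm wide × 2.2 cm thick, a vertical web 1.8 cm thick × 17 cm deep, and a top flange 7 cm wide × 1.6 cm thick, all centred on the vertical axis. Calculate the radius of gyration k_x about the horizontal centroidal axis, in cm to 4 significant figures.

Decompose the section into non-overlapping parts with the origin at the bottom-left of its bounding rectangle.
Bottom plate: 17 × 2.2, A = 37.4 cm², y = 1.1 cm, Ī = 15.0847 cm⁴.
Web plate: 1.8 × 17, A = 30.6 cm², y = 10.7 cm, Ī = 736.95 cm⁴.
Top plate: 7 × 1.6, A = 11.2 cm², y = 20 cm, Ī = 2.38933 cm⁴.
Centroid: ȳ = ΣA·y / ΣA = 7.48182 cm.
Transfer each piece to the horizontal centroidal axis using Ī + A·d² with d = y − 7.48182:
  bottom plate: d = -6.38182 cm → contributes +1538.3 cm⁴
  web plate: d = 3.21818 cm → contributes +1053.86 cm⁴
  top plate: d = 12.5182 cm → contributes +1757.48 cm⁴
Total I = 4349.65 cm⁴.
Radius of gyration: k = √(I/A) = √(4349.65 / 79.2) = 7.41079 cm.

k_x ≈ 7.411 cm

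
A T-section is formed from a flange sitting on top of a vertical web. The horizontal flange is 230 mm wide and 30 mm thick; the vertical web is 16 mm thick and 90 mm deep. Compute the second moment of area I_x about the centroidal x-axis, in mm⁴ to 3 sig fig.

Decompose the section into non-overlapping parts with the origin at the bottom-left of its bounding rectangle.
Flange: 230 × 30, A = 6 900 mm², y = 105 mm, Ī = 517 500 mm⁴.
Web: 16 × 90, A = 1 440 mm², y = 45 mm, Ī = 972 000 mm⁴.
Centroid: ȳ = ΣA·y / ΣA = 94.64 mm.
Transfer each piece to the centroidal x-axis using Ī + A·d² with d = y − 94.64:
  flange: d = 10.36 mm → contributes +1 258 033 mm⁴
  web: d = -49.64 mm → contributes +4 520 388 mm⁴
Total I = 5 778 421 mm⁴.

I_x ≈ 5.78 × 10⁶ mm⁴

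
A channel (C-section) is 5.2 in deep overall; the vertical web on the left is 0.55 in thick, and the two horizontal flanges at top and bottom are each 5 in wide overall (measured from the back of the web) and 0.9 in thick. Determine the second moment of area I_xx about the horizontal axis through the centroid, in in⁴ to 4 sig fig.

Break the section into simple shapes (no overlaps), measuring from the bottom-left corner of the bounding box.
Web: 0.55 × 5.2, A = 2.86 in², y = 2.6 in, Ī = 6.44453 in⁴.
Top flange (beyond web): 4.45 × 0.9, A = 4.005 in², y = 4.75 in, Ī = 0.270338 in⁴.
Bottom flange (beyond web): 4.45 × 0.9, A = 4.005 in², y = 0.45 in, Ī = 0.270338 in⁴.
By symmetry the centroid is at mid-height, ȳ = 2.6 in.
Transfer each piece to the horizontal axis through the centroid using Ī + A·d² with d = y − 2.6:
  web: d = 0 in → contributes +6.44453 in⁴
  top flange (beyond web): d = 2.15 in → contributes +18.7835 in⁴
  bottom flange (beyond web): d = -2.15 in → contributes +18.7835 in⁴
Total I = 44.0114 in⁴.

I_xx ≈ 44.01 in⁴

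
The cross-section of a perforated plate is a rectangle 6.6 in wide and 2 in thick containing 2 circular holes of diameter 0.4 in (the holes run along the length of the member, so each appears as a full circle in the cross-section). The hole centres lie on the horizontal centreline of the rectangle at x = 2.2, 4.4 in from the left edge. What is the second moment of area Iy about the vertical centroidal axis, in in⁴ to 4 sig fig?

Decompose the section into non-overlapping parts with the origin at the bottom-left of its bounding rectangle.
Plate: 6.6 × 2, A = 13.2 in², x = 3.3 in, Ī = 47.916 in⁴.
Hole 1 (subtracted): ⌀0.4, A = 0.125664 in², x = 2.2 in, Ī = 0.00125664 in⁴.
Hole 2 (subtracted): ⌀0.4, A = 0.125664 in², x = 4.4 in, Ī = 0.00125664 in⁴.
By symmetry the centroid is at mid-width, x̄ = 3.3 in.
Transfer each piece to the vertical centroidal axis using Ī + A·d² with d = x − 3.3:
  plate: d = 0 in → contributes +47.916 in⁴
  hole 1: d = -1.1 in → contributes −0.15331 in⁴
  hole 2: d = 1.1 in → contributes −0.15331 in⁴
Total I = 47.6094 in⁴.

Iy ≈ 47.61 in⁴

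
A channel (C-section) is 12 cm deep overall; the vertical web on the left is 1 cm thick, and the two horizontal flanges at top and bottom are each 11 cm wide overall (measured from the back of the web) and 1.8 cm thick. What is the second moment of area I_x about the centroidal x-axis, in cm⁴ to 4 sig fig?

I_x ≈ 1090 cm⁴

Break the section into simple shapes (no overlaps), measuring from the bottom-left corner of the bounding box.
Web: 1 × 12, A = 12 cm², y = 6 cm, Ī = 144 cm⁴.
Top flange (beyond web): 10 × 1.8, A = 18 cm², y = 11.1 cm, Ī = 4.86 cm⁴.
Bottom flange (beyond web): 10 × 1.8, A = 18 cm², y = 0.9 cm, Ī = 4.86 cm⁴.
By symmetry the centroid is at mid-height, ȳ = 6 cm.
Transfer each piece to the centroidal x-axis using Ī + A·d² with d = y − 6:
  web: d = 0 cm → contributes +144 cm⁴
  top flange (beyond web): d = 5.1 cm → contributes +473.04 cm⁴
  bottom flange (beyond web): d = -5.1 cm → contributes +473.04 cm⁴
Total I = 1090.08 cm⁴.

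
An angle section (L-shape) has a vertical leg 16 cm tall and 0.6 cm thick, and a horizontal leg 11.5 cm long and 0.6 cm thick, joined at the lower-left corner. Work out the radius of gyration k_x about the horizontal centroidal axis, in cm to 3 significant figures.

Break the section into simple shapes (no overlaps), measuring from the bottom-left corner of the bounding box.
Vertical leg: 0.6 × 16, A = 9.6 cm², y = 8 cm, Ī = 204.8 cm⁴.
Horizontal leg (remainder): 10.9 × 0.6, A = 6.54 cm², y = 0.3 cm, Ī = 0.1962 cm⁴.
Centroid: ȳ = ΣA·y / ΣA = 4.8799 cm.
Transfer each piece to the horizontal centroidal axis using Ī + A·d² with d = y − 4.8799:
  vertical leg: d = 3.1201 cm → contributes +298.25 cm⁴
  horizontal leg (remainder): d = -4.5799 cm → contributes +137.38 cm⁴
Total I = 435.63 cm⁴.
Radius of gyration: k = √(I/A) = √(435.63 / 16.14) = 5.1953 cm.

k_x ≈ 5.20 cm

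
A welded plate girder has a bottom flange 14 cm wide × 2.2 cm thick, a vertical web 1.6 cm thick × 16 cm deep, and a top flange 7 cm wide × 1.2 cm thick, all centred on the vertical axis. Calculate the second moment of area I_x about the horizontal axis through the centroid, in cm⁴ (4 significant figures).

I_x ≈ 3063 cm⁴

Treat the section as a set of non-overlapping primitives; coordinates are from the bounding-box lower-left.
Bottom plate: 14 × 2.2, A = 30.8 cm², y = 1.1 cm, Ī = 12.4227 cm⁴.
Web plate: 1.6 × 16, A = 25.6 cm², y = 10.2 cm, Ī = 546.133 cm⁴.
Top plate: 7 × 1.2, A = 8.4 cm², y = 18.8 cm, Ī = 1.008 cm⁴.
Centroid: ȳ = ΣA·y / ΣA = 6.98951 cm.
Transfer each piece to the horizontal axis through the centroid using Ī + A·d² with d = y − 6.98951:
  bottom plate: d = -5.88951 cm → contributes +1080.76 cm⁴
  web plate: d = 3.21049 cm → contributes +809.999 cm⁴
  top plate: d = 11.8105 cm → contributes +1172.71 cm⁴
Total I = 3063.46 cm⁴.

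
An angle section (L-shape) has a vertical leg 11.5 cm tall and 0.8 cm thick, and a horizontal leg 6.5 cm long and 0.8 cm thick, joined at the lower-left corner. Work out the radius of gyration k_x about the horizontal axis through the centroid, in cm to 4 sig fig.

Decompose the section into non-overlapping parts with the origin at the bottom-left of its bounding rectangle.
Vertical leg: 0.8 × 11.5, A = 9.2 cm², y = 5.75 cm, Ī = 101.392 cm⁴.
Horizontal leg (remainder): 5.7 × 0.8, A = 4.56 cm², y = 0.4 cm, Ī = 0.2432 cm⁴.
Centroid: ȳ = ΣA·y / ΣA = 3.97703 cm.
Transfer each piece to the horizontal axis through the centroid using Ī + A·d² with d = y − 3.97703:
  vertical leg: d = 1.77297 cm → contributes +130.311 cm⁴
  horizontal leg (remainder): d = -3.57703 cm → contributes +58.5892 cm⁴
Total I = 188.9 cm⁴.
Radius of gyration: k = √(I/A) = √(188.9 / 13.76) = 3.70516 cm.

k_x ≈ 3.705 cm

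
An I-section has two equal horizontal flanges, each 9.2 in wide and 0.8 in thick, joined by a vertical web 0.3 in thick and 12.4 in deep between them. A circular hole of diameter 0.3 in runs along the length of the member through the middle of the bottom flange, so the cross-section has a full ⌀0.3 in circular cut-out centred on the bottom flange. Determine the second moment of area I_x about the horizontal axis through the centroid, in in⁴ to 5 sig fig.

Decompose the section into non-overlapping parts with the origin at the bottom-left of its bounding rectangle.
Bottom flange: 9.2 × 0.8, A = 7.36 in², y = 0.4 in, Ī = 0.3925333 in⁴.
Web: 0.3 × 12.4, A = 3.72 in², y = 7 in, Ī = 47.6656 in⁴.
Top flange: 9.2 × 0.8, A = 7.36 in², y = 13.6 in, Ī = 0.3925333 in⁴.
Hole (subtracted): ⌀0.3, A = 0.07068583 in², y = 0.4 in, Ī = 0.0003976078 in⁴.
Centroid: ȳ = ΣA·y / ΣA = 7.025397 in.
Transfer each piece to the horizontal axis through the centroid using Ī + A·d² with d = y − 7.025397:
  bottom flange: d = -6.625397 in → contributes +323.4663 in⁴
  web: d = -0.02539706 in → contributes +47.668 in⁴
  top flange: d = 6.574603 in → contributes +318.5315 in⁴
  hole: d = -6.625397 in → contributes −3.103215 in⁴
Total I = 686.5625 in⁴.

I_x ≈ 686.56 in⁴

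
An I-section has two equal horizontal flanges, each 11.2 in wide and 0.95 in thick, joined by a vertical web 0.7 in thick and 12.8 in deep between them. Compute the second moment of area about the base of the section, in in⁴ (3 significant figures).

I_base ≈ 2760 in⁴

Break the section into simple shapes (no overlaps), measuring from the bottom-left corner of the bounding box.
Bottom flange: 11.2 × 0.95, A = 10.64 in², y = 0.475 in, Ī = 0.80022 in⁴.
Web: 0.7 × 12.8, A = 8.96 in², y = 7.35 in, Ī = 122.33 in⁴.
Top flange: 11.2 × 0.95, A = 10.64 in², y = 14.225 in, Ī = 0.80022 in⁴.
Transfer each piece to the bottom edge using Ī + A·d² with d = y − 0:
  bottom flange: d = 0.475 in → contributes +3.2009 in⁴
  web: d = 7.35 in → contributes +606.38 in⁴
  top flange: d = 14.225 in → contributes +2153.8 in⁴
Total I = 2763.4 in⁴.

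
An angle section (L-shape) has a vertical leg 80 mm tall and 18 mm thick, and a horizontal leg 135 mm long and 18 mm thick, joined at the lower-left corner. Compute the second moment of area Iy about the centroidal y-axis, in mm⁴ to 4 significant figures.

Iy ≈ 6.338 × 10⁶ mm⁴

Decompose the section into non-overlapping parts with the origin at the bottom-left of its bounding rectangle.
Vertical leg: 18 × 80, A = 1 440 mm², x = 9 mm, Ī = 38 880 mm⁴.
Horizontal leg (remainder): 117 × 18, A = 2 106 mm², x = 76.5 mm, Ī = 2 402 420 mm⁴.
Centroid: x̄ = ΣA·x / ΣA = 49.0888 mm.
Transfer each piece to the centroidal y-axis using Ī + A·d² with d = x − 49.0888:
  vertical leg: d = -40.0888 mm → contributes +2 353 125 mm⁴
  horizontal leg (remainder): d = 27.4112 mm → contributes +3 984 809 mm⁴
Total I = 6 337 934 mm⁴.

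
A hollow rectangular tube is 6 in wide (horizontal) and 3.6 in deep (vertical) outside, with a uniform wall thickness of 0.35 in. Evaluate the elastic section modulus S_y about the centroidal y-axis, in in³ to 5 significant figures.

S_y ≈ 9.6071 in³

Treat the section as a set of non-overlapping primitives; coordinates are from the bounding-box lower-left.
Outer rectangle: 6 × 3.6, A = 21.6 in², x = 3 in, Ī = 64.8 in⁴.
Inner void (subtracted): 5.3 × 2.9, A = 15.37 in², x = 3 in, Ī = 35.97861 in⁴.
By symmetry the centroid is at mid-width, x̄ = 3 in.
All pieces are centred on the centroidal y-axis, so I = ΣĪ (holes subtracted) = 28.82139 in⁴.
Extreme fibre distance c = 3 in; S = I/c = 9.607131 in³.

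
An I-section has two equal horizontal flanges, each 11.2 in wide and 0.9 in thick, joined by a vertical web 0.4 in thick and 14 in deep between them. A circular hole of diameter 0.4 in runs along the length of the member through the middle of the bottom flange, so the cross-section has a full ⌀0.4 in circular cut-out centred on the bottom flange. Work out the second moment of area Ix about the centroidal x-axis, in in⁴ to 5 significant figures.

Ix ≈ 1204.7 in⁴

Split into non-overlapping primitives; take the origin at the lower-left of the bounding box.
Bottom flange: 11.2 × 0.9, A = 10.08 in², y = 0.45 in, Ī = 0.6804 in⁴.
Web: 0.4 × 14, A = 5.6 in², y = 7.9 in, Ī = 91.46667 in⁴.
Top flange: 11.2 × 0.9, A = 10.08 in², y = 15.35 in, Ī = 0.6804 in⁴.
Hole (subtracted): ⌀0.4, A = 0.1256637 in², y = 0.45 in, Ī = 0.001256637 in⁴.
Centroid: ȳ = ΣA·y / ΣA = 7.936521 in.
Transfer each piece to the centroidal x-axis using Ī + A·d² with d = y − 7.936521:
  bottom flange: d = -7.486521 in → contributes +565.6442 in⁴
  web: d = -0.03652112 in → contributes +91.47414 in⁴
  top flange: d = 7.413479 in → contributes +554.6739 in⁴
  hole: d = -7.486521 in → contributes −7.044456 in⁴
Total I = 1204.748 in⁴.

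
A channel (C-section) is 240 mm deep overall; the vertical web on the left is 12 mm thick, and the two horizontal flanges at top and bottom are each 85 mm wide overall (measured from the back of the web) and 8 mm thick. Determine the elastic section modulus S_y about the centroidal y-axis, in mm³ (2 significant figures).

Decompose the section into non-overlapping parts with the origin at the bottom-left of its bounding rectangle.
Web: 12 × 240, A = 2 880 mm², x = 6 mm, Ī = 34 560 mm⁴.
Top flange (beyond web): 73 × 8, A = 584 mm², x = 48.5 mm, Ī = 259 345 mm⁴.
Bottom flange (beyond web): 73 × 8, A = 584 mm², x = 48.5 mm, Ī = 259 345 mm⁴.
Centroid: x̄ = ΣA·x / ΣA = 18.26 mm.
Transfer each piece to the centroidal y-axis using Ī + A·d² with d = x − 18.26:
  web: d = -12.26 mm → contributes +467 647 mm⁴
  top flange (beyond web): d = 30.24 mm → contributes +793 287 mm⁴
  bottom flange (beyond web): d = 30.24 mm → contributes +793 287 mm⁴
Total I = 2 054 222 mm⁴.
Extreme fibre distance c = 66.74 mm; S = I/c = 30 781 mm³.

S_y ≈ 3.1 × 10⁴ mm³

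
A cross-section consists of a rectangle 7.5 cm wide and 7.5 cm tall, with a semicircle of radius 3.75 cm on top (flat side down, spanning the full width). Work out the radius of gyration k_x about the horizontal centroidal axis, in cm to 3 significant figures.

k_x ≈ 3.07 cm

Treat the section as a set of non-overlapping primitives; coordinates are from the bounding-box lower-left.
Rectangular body: 7.5 × 7.5, A = 56.25 cm², y = 3.75 cm, Ī = 263.67 cm⁴.
Semicircular cap: semicircle r = 3.75, A = 22.089 cm², y = 9.0915 cm, Ī = 21.705 cm⁴.
Centroid: ȳ = ΣA·y / ΣA = 5.2562 cm.
Transfer each piece to the horizontal centroidal axis using Ī + A·d² with d = y − 5.2562:
  rectangular body: d = -1.5062 cm → contributes +391.28 cm⁴
  semicircular cap: d = 3.8354 cm → contributes +346.64 cm⁴
Total I = 737.92 cm⁴.
Radius of gyration: k = √(I/A) = √(737.92 / 78.339) = 3.0691 cm.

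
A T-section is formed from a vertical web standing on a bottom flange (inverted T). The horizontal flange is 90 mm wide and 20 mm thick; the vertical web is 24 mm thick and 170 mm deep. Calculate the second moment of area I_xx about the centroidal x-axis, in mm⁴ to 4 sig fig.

Break the section into simple shapes (no overlaps), measuring from the bottom-left corner of the bounding box.
Flange: 90 × 20, A = 1 800 mm², y = 10 mm, Ī = 60 000 mm⁴.
Web: 24 × 170, A = 4 080 mm², y = 105 mm, Ī = 9 826 000 mm⁴.
Centroid: ȳ = ΣA·y / ΣA = 75.9184 mm.
Transfer each piece to the centroidal x-axis using Ī + A·d² with d = y − 75.9184:
  flange: d = -65.9184 mm → contributes +7 881 416 mm⁴
  web: d = 29.0816 mm → contributes +13 276 625 mm⁴
Total I = 21 158 041 mm⁴.

I_xx ≈ 2.116 × 10⁷ mm⁴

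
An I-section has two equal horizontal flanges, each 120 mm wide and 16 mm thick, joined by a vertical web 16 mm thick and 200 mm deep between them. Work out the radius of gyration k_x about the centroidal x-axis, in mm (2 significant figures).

k_x ≈ 89 mm

Split into non-overlapping primitives; take the origin at the lower-left of the bounding box.
Bottom flange: 120 × 16, A = 1 920 mm², y = 8 mm, Ī = 40 960 mm⁴.
Web: 16 × 200, A = 3 200 mm², y = 116 mm, Ī = 10 666 667 mm⁴.
Top flange: 120 × 16, A = 1 920 mm², y = 224 mm, Ī = 40 960 mm⁴.
By symmetry the centroid is at mid-height, ȳ = 116 mm.
Transfer each piece to the centroidal x-axis using Ī + A·d² with d = y − 116:
  bottom flange: d = -108 mm → contributes +22 435 840 mm⁴
  web: d = 0 mm → contributes +10 666 667 mm⁴
  top flange: d = 108 mm → contributes +22 435 840 mm⁴
Total I = 55 538 347 mm⁴.
Radius of gyration: k = √(I/A) = √(55 538 347 / 7 040) = 88.82 mm.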